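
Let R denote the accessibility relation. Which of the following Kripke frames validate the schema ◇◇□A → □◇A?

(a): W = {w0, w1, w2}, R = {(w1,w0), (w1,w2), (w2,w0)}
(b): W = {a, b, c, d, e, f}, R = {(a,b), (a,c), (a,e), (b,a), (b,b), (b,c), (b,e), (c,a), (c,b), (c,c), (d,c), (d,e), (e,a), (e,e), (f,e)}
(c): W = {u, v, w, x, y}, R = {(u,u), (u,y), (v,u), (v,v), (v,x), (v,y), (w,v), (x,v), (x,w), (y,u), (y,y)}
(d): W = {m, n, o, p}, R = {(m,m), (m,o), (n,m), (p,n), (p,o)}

(b)

This is the axiom for a generalized confluence (Geach) condition; its first-order frame correspondent is ∀x ∀y ∀z ((xR²y ∧ xRz) → ∃w (yRw ∧ zRw)).
(a): fails — w1R²w0, w1Rw0 but no w with w0Rw and w0Rw.
(b): satisfies the condition.
(c): fails — vR²u, vRx but no t with uRt and xRt.
(d): fails — mR²m, mRo but no w with mRw and oRw.
Valid on: (b).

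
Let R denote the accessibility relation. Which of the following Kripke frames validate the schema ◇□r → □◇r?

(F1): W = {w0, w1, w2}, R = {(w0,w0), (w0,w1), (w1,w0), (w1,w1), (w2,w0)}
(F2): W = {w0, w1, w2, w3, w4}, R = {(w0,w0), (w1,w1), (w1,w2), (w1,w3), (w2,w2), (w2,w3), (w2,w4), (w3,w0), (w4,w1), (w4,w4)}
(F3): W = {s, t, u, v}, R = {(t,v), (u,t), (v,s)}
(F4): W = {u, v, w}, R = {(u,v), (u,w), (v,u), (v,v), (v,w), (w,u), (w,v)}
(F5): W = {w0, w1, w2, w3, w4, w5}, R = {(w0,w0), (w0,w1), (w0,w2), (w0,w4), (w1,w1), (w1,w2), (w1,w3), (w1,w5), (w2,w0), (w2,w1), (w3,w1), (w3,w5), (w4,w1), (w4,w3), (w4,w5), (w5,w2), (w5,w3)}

(F1), (F4)

Frame correspondent (Sahlqvist): ∀x ∀y ∀z (Rxy ∧ Rxz → ∃w (Ryw ∧ Rzw)) — i.e. convergence.
(F1): condition met.
(F2): fails — Rw1w2 and Rw1w3 but w2 and w3 have no common successor.
(F3): fails — Rvs and Rvs but s and s have no common successor.
(F4): condition met.
(F5): fails — Rw1w5 and Rw1w2 but w5 and w2 have no common successor.
Valid on: (F1), (F4).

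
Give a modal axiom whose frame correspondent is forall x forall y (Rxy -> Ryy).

A defining formula is □(□p → p) (the T□ axiom).
Suppose □(□p→p) is valid. Take Rxy and set V(p)={w : Ryw}. Then at y, □p holds; since □(□p→p) at x, □p→p at y, so p at y, i.e. Ryy.

□(□p → p)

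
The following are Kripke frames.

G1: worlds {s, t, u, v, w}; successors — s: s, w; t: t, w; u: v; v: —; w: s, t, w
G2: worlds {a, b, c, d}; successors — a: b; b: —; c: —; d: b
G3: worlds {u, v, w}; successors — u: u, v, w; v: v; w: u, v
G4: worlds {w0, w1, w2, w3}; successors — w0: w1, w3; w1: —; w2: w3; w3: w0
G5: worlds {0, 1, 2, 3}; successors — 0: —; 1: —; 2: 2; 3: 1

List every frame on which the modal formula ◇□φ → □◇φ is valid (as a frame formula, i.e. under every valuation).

G3

This is the axiom for convergence; its first-order frame correspondent is ∀x ∀y ∀z (Rxy ∧ Rxz → ∃w (Ryw ∧ Rzw)).
G1: fails — Ruv and Ruv but v and v have no common successor.
G2: fails — Rab and Rab but b and b have no common successor.
G3: satisfies the condition.
G4: fails — Rw0w1 and Rw0w1 but w1 and w1 have no common successor.
G5: fails — R31 and R31 but 1 and 1 have no common successor.
Valid on: G3.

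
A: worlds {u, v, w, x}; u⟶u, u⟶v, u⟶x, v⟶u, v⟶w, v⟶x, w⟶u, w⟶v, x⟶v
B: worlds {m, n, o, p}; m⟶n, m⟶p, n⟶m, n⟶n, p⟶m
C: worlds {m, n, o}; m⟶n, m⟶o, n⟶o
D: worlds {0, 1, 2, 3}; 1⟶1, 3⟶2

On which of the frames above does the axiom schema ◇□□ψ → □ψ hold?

B

Frame correspondent (Sahlqvist): ∀x ∀y ∀z ((xRy ∧ xRz) → ∃w (yR²w ∧ z = w)) — i.e. a generalized confluence (Geach) condition.
A: fails — uRx, uRv but no t with xR²t and v=t.
B: holds.
C: fails — mRn, mRn but no w with nR²w and n=w.
D: fails — 3R2, 3R2 but no w with 2R²w and 2=w.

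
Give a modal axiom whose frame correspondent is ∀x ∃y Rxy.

This is seriality; the standard corresponding axiom is D: □ψ → ◇ψ.
Suppose □ψ→◇ψ is valid. At any x set V(ψ)=W. Then □ψ at x, so ◇ψ at x, so x has a successor.

□ψ → ◇ψ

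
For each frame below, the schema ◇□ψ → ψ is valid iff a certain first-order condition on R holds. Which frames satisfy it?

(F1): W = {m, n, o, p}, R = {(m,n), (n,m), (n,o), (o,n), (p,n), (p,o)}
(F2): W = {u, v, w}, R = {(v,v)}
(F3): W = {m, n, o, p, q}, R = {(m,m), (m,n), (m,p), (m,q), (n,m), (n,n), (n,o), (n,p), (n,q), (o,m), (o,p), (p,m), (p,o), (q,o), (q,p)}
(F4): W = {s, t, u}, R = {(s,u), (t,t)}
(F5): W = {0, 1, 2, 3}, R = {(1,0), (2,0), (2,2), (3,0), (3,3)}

(F2)

This is the axiom for symmetry; its first-order frame correspondent is ∀x ∀y (Rxy → Ryx).
(F1): fails — Rpn but not Rnp.
(F2): condition met.
(F3): fails — Rom but not Rmo.
(F4): fails — Rsu but not Rus.
(F5): fails — R10 but not R01.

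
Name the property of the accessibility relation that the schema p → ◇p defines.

This is a form of the T axiom.
It corresponds to reflexivity: ∀x Rxx.

Reflexivity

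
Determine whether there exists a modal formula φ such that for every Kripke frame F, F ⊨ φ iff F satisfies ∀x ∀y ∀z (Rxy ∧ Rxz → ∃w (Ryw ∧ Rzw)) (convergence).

Yes — defined by ◇□p → □◇p

The condition is convergence. A defining modal formula is ◇□p → □◇p.
Suppose ◇□p→□◇p is valid. Take Rxy, Rxz and set V(p)={w : Ryw}. Then □p at y so ◇□p at x, so □◇p at x, so ◇p at z, giving w with Rzw and Ryw.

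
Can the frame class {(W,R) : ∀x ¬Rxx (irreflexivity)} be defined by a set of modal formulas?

No — not modally definable

If a class were modally definable it would be closed under surjective bounded morphisms (Goldblatt–Thomason).
The 2-cycle (worlds 0,1 with 0→1→0) is irreflexive, and the map sending every world to a single reflexive point • is a surjective bounded morphism (forth: every edge maps to (•,•); back: every world has a successor). So any modal formula valid on the 2-cycle is also valid on the reflexive point, which is not irreflexive.
Hence irreflexivity is not modally definable.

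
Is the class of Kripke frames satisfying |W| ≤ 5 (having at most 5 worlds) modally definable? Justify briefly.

If a class were modally definable it would be closed under disjoint unions (Goldblatt–Thomason).
Any modal formula valid on each of 6 disjoint one-world frames is valid on their disjoint union (validity is preserved under disjoint unions). Each one-world frame has |W|=1≤5, but the union has |W|=6.
So the class is not modally definable.

No — not modally definable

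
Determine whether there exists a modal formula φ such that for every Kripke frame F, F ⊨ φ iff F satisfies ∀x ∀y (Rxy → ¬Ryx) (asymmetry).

Not definable by any modal formula

Any modally definable frame class is closed under surjective bounded morphisms.
The 4-cycle (worlds w0,w1,w2,w3 with w0→w1→w2→w3→w0) is asymmetric. Mapping every world to a single reflexive point • is a surjective bounded morphism, and the reflexive point is not asymmetric (R•• but asymmetry requires ¬R••).
Hence asymmetry is not modally definable.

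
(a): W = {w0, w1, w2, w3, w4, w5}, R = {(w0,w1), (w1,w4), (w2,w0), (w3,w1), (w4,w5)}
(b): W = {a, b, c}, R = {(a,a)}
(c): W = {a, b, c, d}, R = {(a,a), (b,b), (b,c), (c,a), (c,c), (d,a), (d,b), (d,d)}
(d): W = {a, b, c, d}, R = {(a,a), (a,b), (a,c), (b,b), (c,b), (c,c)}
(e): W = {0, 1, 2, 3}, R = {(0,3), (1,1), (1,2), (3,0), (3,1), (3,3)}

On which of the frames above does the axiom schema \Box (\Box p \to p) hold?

Frame correspondent (Sahlqvist): \forall x \forall y (Rxy \to Ryy) — i.e. shift-reflexivity.
(a): fails — Rw3w1 but not Rw1w1.
(b): condition met.
(c): condition met.
(d): condition met.
(e): fails — R12 but not R22.
Valid on: (b), (c), (d).

(b), (c), (d)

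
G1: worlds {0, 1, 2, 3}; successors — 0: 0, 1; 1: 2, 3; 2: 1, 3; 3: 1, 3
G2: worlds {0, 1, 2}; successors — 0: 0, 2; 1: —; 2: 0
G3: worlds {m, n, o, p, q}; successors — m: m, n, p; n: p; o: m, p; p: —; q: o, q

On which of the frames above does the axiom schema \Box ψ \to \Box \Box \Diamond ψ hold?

Frame correspondent (Sahlqvist): \forall x \forall z (x R^2 z \to \exists w (xRw \wedge zRw)) — i.e. a generalized confluence (Geach) condition.
G1: fails — 0R²1 but no w with 0Rw and 1Rw.
G2: satisfies the condition.
G3: fails — mR²p but no w with mRw and pRw.

G2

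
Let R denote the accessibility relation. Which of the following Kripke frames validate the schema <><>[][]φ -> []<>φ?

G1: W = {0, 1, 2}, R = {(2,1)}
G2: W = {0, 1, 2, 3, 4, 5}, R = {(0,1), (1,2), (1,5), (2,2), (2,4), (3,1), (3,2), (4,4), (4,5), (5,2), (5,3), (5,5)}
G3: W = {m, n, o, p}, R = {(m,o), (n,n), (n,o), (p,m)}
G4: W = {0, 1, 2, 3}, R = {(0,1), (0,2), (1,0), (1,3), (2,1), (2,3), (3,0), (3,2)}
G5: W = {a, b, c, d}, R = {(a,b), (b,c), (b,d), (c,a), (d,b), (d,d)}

The schema corresponds to a generalized confluence (Geach) condition: forall x forall y forall z ((x R^2 y & xRz) -> exists w (y R^2 w & zRw)).
G1: satisfies the condition.
G2: satisfies the condition.
G3: fails — nR²n, nRo but no w with nR²w and oRw.
G4: satisfies the condition.
G5: fails — aR²c, aRb but no w with cR²w and bRw.

G1, G2, G4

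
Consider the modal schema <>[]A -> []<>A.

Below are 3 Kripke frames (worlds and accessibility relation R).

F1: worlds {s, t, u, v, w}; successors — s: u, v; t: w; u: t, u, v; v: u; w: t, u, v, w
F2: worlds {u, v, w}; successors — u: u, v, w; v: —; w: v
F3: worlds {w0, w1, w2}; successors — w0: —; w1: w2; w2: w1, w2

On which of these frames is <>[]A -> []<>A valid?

Frame correspondent (Sahlqvist): forall x forall y forall z (Rxy & Rxz -> exists w (Ryw & Rzw)) — i.e. convergence.
F1: fails — Ruv and Rut but v and t have no common successor.
F2: fails — Ruv and Ruv but v and v have no common successor.
F3: ✓.

F3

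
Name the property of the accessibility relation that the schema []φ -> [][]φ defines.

transitivity: forall x forall y forall z (Rxy & Ryz -> Rxz)

Suppose □φ→□□φ is valid. Take Rxy, Ryz and set V(φ)={w : Rxw}. Then □φ at x, so □□φ at x, so □φ at y, so φ at z, i.e. Rxz.
The converse is a direct semantic check.
Frame condition: forall x forall y forall z (Rxy & Ryz -> Rxz).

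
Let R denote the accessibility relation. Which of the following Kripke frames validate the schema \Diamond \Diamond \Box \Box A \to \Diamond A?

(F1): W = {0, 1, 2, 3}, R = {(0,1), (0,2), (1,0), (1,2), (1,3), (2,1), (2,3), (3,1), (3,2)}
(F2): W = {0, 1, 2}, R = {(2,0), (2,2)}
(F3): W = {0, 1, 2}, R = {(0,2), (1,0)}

(F1)

The schema corresponds to a generalized confluence (Geach) condition: \forall x \forall y (x R^2 y \to \exists w (y R^2 w \wedge xRw)).
(F1): holds.
(F2): fails — 2R²0 but no w with 0R²w and 2Rw.
(F3): fails — 1R²2 but no w with 2R²w and 1Rw.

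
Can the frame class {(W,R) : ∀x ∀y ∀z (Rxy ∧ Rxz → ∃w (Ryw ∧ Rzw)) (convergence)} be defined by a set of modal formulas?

Definable; ◇□q → □◇q defines it

Yes: it is convergence, defined by the .2 schema ◇□q → □◇q.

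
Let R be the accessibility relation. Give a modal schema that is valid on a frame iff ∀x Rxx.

□q → q

This is reflexivity; the standard corresponding axiom is T: □q → q.
Suppose □q→q is valid. At any x set V(q)={w : Rxw}. Then □q holds at x, so q holds at x, i.e. Rxx.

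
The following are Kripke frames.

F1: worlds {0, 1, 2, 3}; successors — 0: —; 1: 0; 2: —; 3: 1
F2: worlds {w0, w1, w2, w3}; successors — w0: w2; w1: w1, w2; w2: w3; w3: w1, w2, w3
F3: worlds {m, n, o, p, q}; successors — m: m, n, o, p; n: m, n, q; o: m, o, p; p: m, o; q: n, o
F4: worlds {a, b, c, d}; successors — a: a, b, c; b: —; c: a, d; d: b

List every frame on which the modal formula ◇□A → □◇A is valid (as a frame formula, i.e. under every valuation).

F3

The schema corresponds to convergence: ∀x ∀y ∀z (Rxy ∧ Rxz → ∃w (Ryw ∧ Rzw)).
F1: fails — R10 and R10 but 0 and 0 have no common successor.
F2: fails — Rw1w2 and Rw1w1 but w2 and w1 have no common successor.
F3: satisfies the condition.
F4: fails — Rab and Rab but b and b have no common successor.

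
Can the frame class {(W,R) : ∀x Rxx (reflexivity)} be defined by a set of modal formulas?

Yes — defined by □r → r

This is a Sahlqvist condition; the T axiom □r → r defines it.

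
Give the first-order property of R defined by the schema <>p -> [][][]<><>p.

This is a Sahlqvist (Geach-type) schema ◇^1□^0p → □^3◇^2p.
Minimal-valuation argument: fix x; take any y with xR^1y and any z with xR^3z. Set V(p) to the set of worlds R-reachable from y in exactly 0 steps. Then □^0p holds at y, so the antecedent holds at x; validity forces ◇^2p at z, giving a w with zR^2w and yR^0w.
First-order correspondent: forall x forall y forall z ((xRy & x R^3 z) -> exists w (y = w & z R^2 w)).

forall x forall y forall z ((xRy & x R^3 z) -> exists w (y = w & z R^2 w))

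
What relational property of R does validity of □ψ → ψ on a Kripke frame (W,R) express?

Reflexivity

Suppose □ψ→ψ is valid. At any x set V(ψ)={w : Rxw}. Then □ψ holds at x, so ψ holds at x, i.e. Rxx.
Conversely, any frame satisfying ∀x Rxx validates the schema.
Frame condition: ∀x Rxx.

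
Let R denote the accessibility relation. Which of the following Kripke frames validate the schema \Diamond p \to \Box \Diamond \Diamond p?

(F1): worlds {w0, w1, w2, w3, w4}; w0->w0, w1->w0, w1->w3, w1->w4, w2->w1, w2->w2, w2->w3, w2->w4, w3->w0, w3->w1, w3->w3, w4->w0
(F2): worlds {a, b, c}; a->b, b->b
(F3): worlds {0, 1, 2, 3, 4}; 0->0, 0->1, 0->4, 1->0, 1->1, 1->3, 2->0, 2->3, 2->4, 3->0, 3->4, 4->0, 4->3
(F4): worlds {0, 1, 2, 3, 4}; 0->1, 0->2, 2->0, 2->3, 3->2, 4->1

The schema corresponds to a generalized confluence (Geach) condition: \forall x \forall y \forall z ((xRy \wedge xRz) \to \exists w (y = w \wedge z R^2 w)).
(F1): fails — w1Rw3, w1Rw0 but no w with w3=w and w0R²w.
(F2): ✓.
(F3): fails — 2R3, 2R4 but no w with 3=w and 4R²w.
(F4): fails — 0R1, 0R1 but no w with 1=w and 1R²w.

(F2)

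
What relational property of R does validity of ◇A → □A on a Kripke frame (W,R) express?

Suppose ◇A→□A is valid. Take Rxy, Rxz and set V(A)={y}. Then ◇A at x, so □A at x, so A at z, i.e. z=y.

Partial functionality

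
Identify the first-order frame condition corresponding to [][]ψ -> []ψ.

This is the C4 axiom.
It corresponds to density: forall x forall y (Rxy -> exists z (Rxz & Rzy)).

density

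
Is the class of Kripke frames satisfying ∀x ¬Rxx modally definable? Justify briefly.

If a class were modally definable it would be closed under surjective bounded morphisms (Goldblatt–Thomason).
The 5-cycle (worlds s,t,u,v,w with s→t→u→v→w→s) is irreflexive, and the map sending every world to a single reflexive point • is a surjective bounded morphism (forth: every edge maps to (•,•); back: every world has a successor). So any modal formula valid on the 5-cycle is also valid on the reflexive point, which is not irreflexive.
So no modal formula (or set of formulas) defines exactly the irreflexive frames.

Not modally definable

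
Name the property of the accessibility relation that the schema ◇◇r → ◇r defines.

Transitivity

This is frame-equivalent to □r → □□r (substitute ¬r for r and contrapose).
Suppose □r→□□r is valid. Take Rxy, Ryz and set V(r)={w : Rxw}. Then □r at x, so □□r at x, so □r at y, so r at z, i.e. Rxz.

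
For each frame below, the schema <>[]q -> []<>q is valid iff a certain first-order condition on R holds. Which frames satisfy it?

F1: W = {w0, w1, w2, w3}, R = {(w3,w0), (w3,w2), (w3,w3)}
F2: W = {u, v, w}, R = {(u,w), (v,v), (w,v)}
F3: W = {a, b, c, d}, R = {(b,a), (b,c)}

F2

Frame correspondent (Sahlqvist): forall x forall y forall z (Rxy & Rxz -> exists w (Ryw & Rzw)) — i.e. convergence.
F1: fails — Rw3w2 and Rw3w2 but w2 and w2 have no common successor.
F2: ✓.
F3: fails — Rba and Rba but a and a have no common successor.
Valid on: F2.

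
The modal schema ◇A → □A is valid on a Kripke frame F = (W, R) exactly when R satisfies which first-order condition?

Suppose ◇A→□A is valid. Take Rxy, Rxz and set V(A)={y}. Then ◇A at x, so □A at x, so A at z, i.e. z=y.
Conversely, any frame satisfying ∀x ∀y ∀z (Rxy ∧ Rxz → y = z) validates the schema.
So the correspondent is partial functionality.

partial functionality: ∀x ∀y ∀z (Rxy ∧ Rxz → y = z)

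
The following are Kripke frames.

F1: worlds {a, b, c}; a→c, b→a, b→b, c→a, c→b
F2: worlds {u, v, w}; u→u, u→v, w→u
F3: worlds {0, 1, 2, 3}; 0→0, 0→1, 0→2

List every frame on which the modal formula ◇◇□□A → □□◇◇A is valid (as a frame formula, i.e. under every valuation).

F1

The schema corresponds to a generalized confluence (Geach) condition: ∀x ∀y ∀z ((xR²y ∧ xR²z) → ∃w (yR²w ∧ zR²w)).
F1: satisfies the condition.
F2: fails — uR²u, uR²v but no t with uR²t and vR²t.
F3: fails — 0R²0, 0R²1 but no w with 0R²w and 1R²w.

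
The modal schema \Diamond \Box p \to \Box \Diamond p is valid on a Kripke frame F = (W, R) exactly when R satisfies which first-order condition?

Suppose ◇□p→□◇p is valid. Take Rxy, Rxz and set V(p)={w : Ryw}. Then □p at y so ◇□p at x, so □◇p at x, so ◇p at z, giving w with Rzw and Ryw.

Convergence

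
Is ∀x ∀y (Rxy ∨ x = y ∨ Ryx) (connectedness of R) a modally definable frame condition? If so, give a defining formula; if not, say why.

Not definable by any modal formula

Any modally definable frame class is closed under disjoint unions.
Take 3 disjoint single-world reflexive frames: each is trivially connected, but their disjoint union has 3 worlds with no edge between distinct components, so it is not connected.
Hence connectedness of R is not modally definable.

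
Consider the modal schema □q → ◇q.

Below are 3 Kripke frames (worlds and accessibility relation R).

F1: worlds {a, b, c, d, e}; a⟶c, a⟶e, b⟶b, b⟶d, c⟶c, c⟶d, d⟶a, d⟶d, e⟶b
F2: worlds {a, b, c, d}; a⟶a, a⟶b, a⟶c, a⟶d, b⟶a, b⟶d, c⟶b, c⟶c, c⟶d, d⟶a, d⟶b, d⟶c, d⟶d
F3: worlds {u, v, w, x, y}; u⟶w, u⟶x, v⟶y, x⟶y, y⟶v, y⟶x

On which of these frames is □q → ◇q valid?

F1, F2

The schema corresponds to seriality: ∀x ∃y Rxy.
F1: condition met.
F2: condition met.
F3: fails — world w has no successor.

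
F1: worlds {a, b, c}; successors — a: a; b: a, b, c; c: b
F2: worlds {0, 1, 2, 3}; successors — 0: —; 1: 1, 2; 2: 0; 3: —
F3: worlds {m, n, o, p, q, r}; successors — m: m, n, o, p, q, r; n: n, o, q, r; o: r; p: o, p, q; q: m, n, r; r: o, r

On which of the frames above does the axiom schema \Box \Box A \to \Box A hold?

Frame correspondent (Sahlqvist): \forall x \forall y (Rxy \to \exists z (Rxz \wedge Rzy)) — i.e. density.
F1: holds.
F2: fails — R20 but no z with R2z and Rz0.
F3: holds.

F1, F3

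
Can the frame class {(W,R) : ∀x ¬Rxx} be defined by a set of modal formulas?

If a class were modally definable it would be closed under surjective bounded morphisms (Goldblatt–Thomason).
The 4-cycle (worlds a,b,c,d with a→b→c→d→a) is irreflexive, and the map sending every world to a single reflexive point • is a surjective bounded morphism (forth: every edge maps to (•,•); back: every world has a successor). So any modal formula valid on the 4-cycle is also valid on the reflexive point, which is not irreflexive.
Hence irreflexivity is not modally definable.

Not modally definable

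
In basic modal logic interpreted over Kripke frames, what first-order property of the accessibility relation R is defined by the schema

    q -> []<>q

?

symmetry: forall x forall y (Rxy -> Ryx)

Suppose q→□◇q is valid. Take Rxy and set V(q)={x}. Then q at x, so □◇q at x, so ◇q at y, so some z with Ryz has q; z=x, i.e. Ryx.
Conversely, on a frame with symmetry the schema holds at every world under every valuation.
So the correspondent is symmetry.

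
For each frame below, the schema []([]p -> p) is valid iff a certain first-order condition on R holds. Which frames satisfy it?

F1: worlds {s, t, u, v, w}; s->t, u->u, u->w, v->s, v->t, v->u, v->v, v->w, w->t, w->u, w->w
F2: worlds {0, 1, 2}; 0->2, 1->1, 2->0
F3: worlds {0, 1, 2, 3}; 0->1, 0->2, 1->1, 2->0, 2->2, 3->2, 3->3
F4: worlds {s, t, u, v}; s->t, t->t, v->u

none

The schema corresponds to shift-reflexivity: forall x forall y (Rxy -> Ryy).
F1: fails — Rwt but not Rtt.
F2: fails — R20 but not R00.
F3: fails — R20 but not R00.
F4: fails — Rvu but not Ruu.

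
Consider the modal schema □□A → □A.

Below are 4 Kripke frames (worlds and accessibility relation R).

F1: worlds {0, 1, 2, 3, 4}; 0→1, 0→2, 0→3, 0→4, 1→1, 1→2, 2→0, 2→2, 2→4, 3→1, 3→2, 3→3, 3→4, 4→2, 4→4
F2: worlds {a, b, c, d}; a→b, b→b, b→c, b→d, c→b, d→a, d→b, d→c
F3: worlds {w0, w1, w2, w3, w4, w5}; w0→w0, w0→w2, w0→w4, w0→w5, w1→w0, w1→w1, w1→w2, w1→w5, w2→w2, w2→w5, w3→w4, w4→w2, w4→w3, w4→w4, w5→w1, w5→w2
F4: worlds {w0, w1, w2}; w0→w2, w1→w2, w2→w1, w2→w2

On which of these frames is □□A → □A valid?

F1, F3, F4

The schema corresponds to density: ∀x ∀y (Rxy → ∃z (Rxz ∧ Rzy)).
F1: holds.
F2: fails — Rda but no z with Rdz and Rza.
F3: holds.
F4: holds.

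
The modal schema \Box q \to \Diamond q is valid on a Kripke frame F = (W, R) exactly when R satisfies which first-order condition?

This schema is the D axiom.
It corresponds to seriality: \forall x \exists y Rxy.

seriality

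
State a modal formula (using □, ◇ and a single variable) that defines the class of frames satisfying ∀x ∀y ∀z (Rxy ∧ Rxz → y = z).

The condition is partial functionality. The CD schema ◇q → □q defines it.

◇q → □q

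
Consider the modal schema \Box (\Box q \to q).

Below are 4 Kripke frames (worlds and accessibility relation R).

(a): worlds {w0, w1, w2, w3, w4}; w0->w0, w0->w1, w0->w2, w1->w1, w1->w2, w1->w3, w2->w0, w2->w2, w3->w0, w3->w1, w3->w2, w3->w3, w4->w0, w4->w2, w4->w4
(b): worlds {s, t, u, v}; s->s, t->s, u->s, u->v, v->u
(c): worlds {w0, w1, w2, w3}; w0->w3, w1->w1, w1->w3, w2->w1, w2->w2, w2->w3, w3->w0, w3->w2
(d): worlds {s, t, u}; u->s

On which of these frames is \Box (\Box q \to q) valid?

(a)

The schema corresponds to shift-reflexivity: \forall x \forall y (Rxy \to Ryy).
(a): satisfies the condition.
(b): fails — Ruv but not Rvv.
(c): fails — Rw1w3 but not Rw3w3.
(d): fails — Rus but not Rss.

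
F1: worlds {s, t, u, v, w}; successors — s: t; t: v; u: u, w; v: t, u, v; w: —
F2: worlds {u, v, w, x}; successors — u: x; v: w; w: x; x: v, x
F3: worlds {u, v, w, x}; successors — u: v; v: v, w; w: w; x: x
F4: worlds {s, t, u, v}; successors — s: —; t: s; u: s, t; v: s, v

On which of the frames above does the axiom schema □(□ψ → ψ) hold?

This is the axiom for shift-reflexivity; its first-order frame correspondent is ∀x ∀y (Rxy → Ryy).
F1: fails — Ruw but not Rww.
F2: fails — Rvw but not Rww.
F3: holds.
F4: fails — Rut but not Rtt.

F3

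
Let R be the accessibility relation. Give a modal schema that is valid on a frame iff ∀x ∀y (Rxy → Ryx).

p → □◇p

A defining formula is p → □◇p (the B axiom).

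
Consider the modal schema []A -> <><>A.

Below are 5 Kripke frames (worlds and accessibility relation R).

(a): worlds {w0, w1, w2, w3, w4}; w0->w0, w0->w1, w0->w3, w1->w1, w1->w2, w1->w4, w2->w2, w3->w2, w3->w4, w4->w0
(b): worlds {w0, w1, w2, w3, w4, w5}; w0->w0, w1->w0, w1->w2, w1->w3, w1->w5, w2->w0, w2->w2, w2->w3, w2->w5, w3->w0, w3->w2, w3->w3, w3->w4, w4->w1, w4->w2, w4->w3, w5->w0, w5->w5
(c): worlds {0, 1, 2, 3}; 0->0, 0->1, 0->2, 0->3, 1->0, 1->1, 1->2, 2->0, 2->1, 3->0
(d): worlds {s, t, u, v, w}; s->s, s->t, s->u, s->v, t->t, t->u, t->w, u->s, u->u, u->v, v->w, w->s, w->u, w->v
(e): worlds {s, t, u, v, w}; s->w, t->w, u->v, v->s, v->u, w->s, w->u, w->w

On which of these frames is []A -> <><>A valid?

Frame correspondent (Sahlqvist): forall x exists w (xRw & x R^2 w) — i.e. a generalized confluence (Geach) condition.
(a): holds.
(b): holds.
(c): holds.
(d): fails — at v but no w* with vRw* and vR²w*.
(e): fails — at u but no w* with uRw* and uR²w*.
Valid on: (a), (b), (c).

(a), (b), (c)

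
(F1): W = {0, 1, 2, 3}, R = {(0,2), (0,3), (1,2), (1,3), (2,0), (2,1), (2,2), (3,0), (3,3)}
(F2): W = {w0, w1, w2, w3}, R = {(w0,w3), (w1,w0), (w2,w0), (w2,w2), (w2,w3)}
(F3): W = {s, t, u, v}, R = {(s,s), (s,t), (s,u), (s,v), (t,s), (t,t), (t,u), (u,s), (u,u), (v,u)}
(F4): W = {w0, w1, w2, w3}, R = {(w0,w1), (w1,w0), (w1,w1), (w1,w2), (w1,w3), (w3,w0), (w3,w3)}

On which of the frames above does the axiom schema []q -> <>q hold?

(F1), (F3)

This is the axiom for seriality; its first-order frame correspondent is forall x exists y Rxy.
(F1): holds.
(F2): fails — world w3 has no successor.
(F3): holds.
(F4): fails — world w2 has no successor.
Valid on: (F1), (F3).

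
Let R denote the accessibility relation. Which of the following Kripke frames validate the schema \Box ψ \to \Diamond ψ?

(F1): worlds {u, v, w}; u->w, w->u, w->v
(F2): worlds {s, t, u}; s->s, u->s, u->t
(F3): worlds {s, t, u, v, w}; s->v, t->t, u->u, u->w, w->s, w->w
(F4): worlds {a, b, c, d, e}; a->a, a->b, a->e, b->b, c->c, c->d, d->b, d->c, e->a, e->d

(F4)

This is the axiom for seriality; its first-order frame correspondent is \forall x \exists y Rxy.
(F1): fails — world v has no successor.
(F2): fails — world t has no successor.
(F3): fails — world v has no successor.
(F4): condition met.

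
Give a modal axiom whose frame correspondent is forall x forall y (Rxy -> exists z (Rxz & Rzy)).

This is density; the standard corresponding axiom is C4: □□q → □q.
Suppose □□q→□q is valid. Take Rxy and set V(q)={w : xR²w}. Then □□q at x, so □q at x, so q at y, i.e. ∃z(Rxz∧Rzy).

□□q → □q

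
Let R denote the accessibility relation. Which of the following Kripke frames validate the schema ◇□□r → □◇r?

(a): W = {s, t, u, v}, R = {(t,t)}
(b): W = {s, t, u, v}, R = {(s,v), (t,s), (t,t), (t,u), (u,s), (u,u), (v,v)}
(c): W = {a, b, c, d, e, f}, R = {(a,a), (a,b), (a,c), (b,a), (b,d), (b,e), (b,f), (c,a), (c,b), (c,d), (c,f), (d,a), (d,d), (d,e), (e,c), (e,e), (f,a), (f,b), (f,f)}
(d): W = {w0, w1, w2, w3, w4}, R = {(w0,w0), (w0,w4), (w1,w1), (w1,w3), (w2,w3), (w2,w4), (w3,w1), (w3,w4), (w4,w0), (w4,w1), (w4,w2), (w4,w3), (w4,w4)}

(a), (c), (d)

This is the axiom for a generalized confluence (Geach) condition; its first-order frame correspondent is ∀x ∀y ∀z ((xRy ∧ xRz) → ∃w (yR²w ∧ zRw)).
(a): condition met.
(b): fails — tRs, tRt but no w with sR²w and tRw.
(c): condition met.
(d): condition met.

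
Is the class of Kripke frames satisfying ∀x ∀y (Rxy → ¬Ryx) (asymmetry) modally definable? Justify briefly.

If a class were modally definable it would be closed under surjective bounded morphisms (Goldblatt–Thomason).
The 4-cycle (worlds s,t,u,v with s→t→u→v→s) is asymmetric. Mapping every world to a single reflexive point • is a surjective bounded morphism, and the reflexive point is not asymmetric (R•• but asymmetry requires ¬R••).
Hence asymmetry is not modally definable.

No — not modally definable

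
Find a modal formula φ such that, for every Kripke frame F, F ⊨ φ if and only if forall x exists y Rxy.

A defining formula is □r → ◇r (the D axiom).

□r → ◇r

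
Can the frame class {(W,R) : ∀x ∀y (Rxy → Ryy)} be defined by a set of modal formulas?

This is a Sahlqvist condition; the T□ axiom □(□q → q) defines it.
Suppose □(□q→q) is valid. Take Rxy and set V(q)={w : Ryw}. Then at y, □q holds; since □(□q→q) at x, □q→q at y, so q at y, i.e. Ryy.

Yes — defined by □(□q → q)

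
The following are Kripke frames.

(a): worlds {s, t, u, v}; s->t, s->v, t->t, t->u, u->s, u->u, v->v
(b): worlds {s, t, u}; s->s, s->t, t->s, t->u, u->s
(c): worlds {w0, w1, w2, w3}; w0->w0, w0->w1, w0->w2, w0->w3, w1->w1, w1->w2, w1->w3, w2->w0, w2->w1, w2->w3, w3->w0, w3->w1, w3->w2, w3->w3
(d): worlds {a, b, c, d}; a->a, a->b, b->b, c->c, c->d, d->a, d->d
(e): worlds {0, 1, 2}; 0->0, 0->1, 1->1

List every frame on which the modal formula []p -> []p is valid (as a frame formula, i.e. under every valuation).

(a), (b), (c), (d), (e)

This is the axiom for a generalized confluence (Geach) condition; its first-order frame correspondent is forall x forall z (xRz -> exists w (xRw & z = w)).
(a): ✓.
(b): ✓.
(c): ✓.
(d): ✓.
(e): ✓.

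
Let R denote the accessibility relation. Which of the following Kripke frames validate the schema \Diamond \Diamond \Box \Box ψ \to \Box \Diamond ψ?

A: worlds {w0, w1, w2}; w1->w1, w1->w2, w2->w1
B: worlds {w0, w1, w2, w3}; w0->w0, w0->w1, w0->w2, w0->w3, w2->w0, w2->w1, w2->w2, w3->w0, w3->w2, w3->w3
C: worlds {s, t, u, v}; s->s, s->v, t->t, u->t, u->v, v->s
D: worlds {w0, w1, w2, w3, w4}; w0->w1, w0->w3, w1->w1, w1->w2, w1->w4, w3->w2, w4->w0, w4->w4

A

This is the axiom for a generalized confluence (Geach) condition; its first-order frame correspondent is \forall x \forall y \forall z ((x R^2 y \wedge xRz) \to \exists w (y R^2 w \wedge zRw)).
A: ✓.
B: fails — w0R²w0, w0Rw1 but no w with w0R²w and w1Rw.
C: fails — uR²s, uRt but no w with sR²w and tRw.
D: fails — w0R²w2, w0Rw1 but no w with w2R²w and w1Rw.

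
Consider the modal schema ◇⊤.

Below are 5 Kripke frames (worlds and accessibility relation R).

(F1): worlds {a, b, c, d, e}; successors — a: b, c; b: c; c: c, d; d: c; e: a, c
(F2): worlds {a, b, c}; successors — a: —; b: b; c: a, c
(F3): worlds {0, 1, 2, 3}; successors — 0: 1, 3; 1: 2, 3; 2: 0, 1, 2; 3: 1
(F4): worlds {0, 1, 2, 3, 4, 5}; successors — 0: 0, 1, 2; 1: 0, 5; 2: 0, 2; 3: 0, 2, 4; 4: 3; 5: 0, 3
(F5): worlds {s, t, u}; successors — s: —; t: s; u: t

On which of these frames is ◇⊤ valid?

(F1), (F3), (F4)

Frame correspondent (Sahlqvist): ∀x ∃y Rxy — i.e. seriality.
(F1): satisfies the condition.
(F2): fails — world a has no successor.
(F3): satisfies the condition.
(F4): satisfies the condition.
(F5): fails — world s has no successor.
Valid on: (F1), (F3), (F4).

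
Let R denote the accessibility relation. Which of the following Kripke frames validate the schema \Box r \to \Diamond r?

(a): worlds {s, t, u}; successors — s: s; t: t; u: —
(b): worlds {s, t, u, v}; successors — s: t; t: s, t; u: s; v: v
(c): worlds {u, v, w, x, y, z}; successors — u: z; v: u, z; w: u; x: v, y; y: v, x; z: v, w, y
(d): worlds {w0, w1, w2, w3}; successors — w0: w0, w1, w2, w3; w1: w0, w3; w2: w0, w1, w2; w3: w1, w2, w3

(b), (c), (d)

This is the axiom for seriality; its first-order frame correspondent is \forall x \exists y Rxy.
(a): fails — world u has no successor.
(b): satisfies the condition.
(c): satisfies the condition.
(d): satisfies the condition.
Valid on: (b), (c), (d).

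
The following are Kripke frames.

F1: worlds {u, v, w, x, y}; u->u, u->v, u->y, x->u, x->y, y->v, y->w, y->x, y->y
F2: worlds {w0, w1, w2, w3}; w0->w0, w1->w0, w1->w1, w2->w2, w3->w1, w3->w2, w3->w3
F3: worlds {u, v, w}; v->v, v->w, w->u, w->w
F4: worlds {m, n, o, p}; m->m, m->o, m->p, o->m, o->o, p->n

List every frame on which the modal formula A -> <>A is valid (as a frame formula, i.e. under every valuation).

F2

Frame correspondent (Sahlqvist): forall x Rxx — i.e. reflexivity.
F1: fails — world v does not see itself.
F2: ✓.
F3: fails — world u does not see itself.
F4: fails — world n does not see itself.
Valid on: F2.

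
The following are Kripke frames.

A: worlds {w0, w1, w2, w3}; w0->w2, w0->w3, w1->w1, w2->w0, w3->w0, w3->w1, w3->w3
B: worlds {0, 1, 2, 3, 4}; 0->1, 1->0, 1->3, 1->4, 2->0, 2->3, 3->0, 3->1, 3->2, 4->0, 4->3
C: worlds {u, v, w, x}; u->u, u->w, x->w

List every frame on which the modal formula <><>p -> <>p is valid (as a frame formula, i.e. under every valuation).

Frame correspondent (Sahlqvist): forall x forall y forall z (Rxy & Ryz -> Rxz) — i.e. transitivity.
A: fails — Rw3w0 and Rw0w2 but not Rw3w2.
B: fails — R10 and R01 but not R11.
C: holds.
Valid on: C.

C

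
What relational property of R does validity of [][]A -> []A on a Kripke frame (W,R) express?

Density

Suppose □□A→□A is valid. Take Rxy and set V(A)={w : xR²w}. Then □□A at x, so □A at x, so A at y, i.e. ∃z(Rxz∧Rzy).
The converse is a direct semantic check.
So the correspondent is density.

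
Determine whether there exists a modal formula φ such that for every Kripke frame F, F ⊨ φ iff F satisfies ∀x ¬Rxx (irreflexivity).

Not definable by any modal formula

Modal frame validity is preserved under surjective bounded morphisms.
The 4-cycle (worlds w0,w1,w2,w3 with w0→w1→w2→w3→w0) is irreflexive, and the map sending every world to a single reflexive point • is a surjective bounded morphism (forth: every edge maps to (•,•); back: every world has a successor). So any modal formula valid on the 4-cycle is also valid on the reflexive point, which is not irreflexive.
So the class is not modally definable.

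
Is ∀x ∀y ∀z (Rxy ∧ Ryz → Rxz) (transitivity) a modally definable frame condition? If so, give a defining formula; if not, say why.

Yes — defined by □r → □□r

This is a Sahlqvist condition; the 4 axiom □r → □□r defines it.
Suppose □r→□□r is valid. Take Rxy, Ryz and set V(r)={w : Rxw}. Then □r at x, so □□r at x, so □r at y, so r at z, i.e. Rxz.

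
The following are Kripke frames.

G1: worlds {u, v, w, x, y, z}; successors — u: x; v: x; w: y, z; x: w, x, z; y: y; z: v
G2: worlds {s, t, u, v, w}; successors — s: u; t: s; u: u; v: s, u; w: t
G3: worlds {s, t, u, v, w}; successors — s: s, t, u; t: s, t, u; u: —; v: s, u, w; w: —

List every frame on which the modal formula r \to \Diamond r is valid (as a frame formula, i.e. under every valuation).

This is the axiom for a generalized confluence (Geach) condition; its first-order frame correspondent is \forall x \exists w (x = w \wedge xRw).
G1: fails — at u but no t with u=t and uRt.
G2: fails — at s but no w* with s=w* and sRw*.
G3: fails — at u but no w* with u=w* and uRw*.

none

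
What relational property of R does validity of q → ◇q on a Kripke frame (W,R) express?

This is frame-equivalent to □q → q (substitute ¬q for q and contrapose).
Suppose □q→q is valid. At any x set V(q)={w : Rxw}. Then □q holds at x, so q holds at x, i.e. Rxx.
Conversely, on a frame with reflexivity the schema holds at every world under every valuation.
So the correspondent is reflexivity.

reflexivity: ∀x Rxx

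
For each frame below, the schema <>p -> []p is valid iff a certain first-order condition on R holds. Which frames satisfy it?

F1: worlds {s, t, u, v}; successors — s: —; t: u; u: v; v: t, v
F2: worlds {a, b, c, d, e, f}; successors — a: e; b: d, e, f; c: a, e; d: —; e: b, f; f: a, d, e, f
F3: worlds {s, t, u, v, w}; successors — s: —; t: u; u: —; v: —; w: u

The schema corresponds to partial functionality: forall x forall y forall z (Rxy & Rxz -> y = z).
F1: fails — v sees both t and v.
F2: fails — b sees both d and e.
F3: satisfies the condition.
Valid on: F3.

F3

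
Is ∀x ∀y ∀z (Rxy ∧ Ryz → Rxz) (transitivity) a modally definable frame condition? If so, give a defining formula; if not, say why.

Definable; □r → □□r defines it

The condition is transitivity. A defining modal formula is □r → □□r.
Suppose □r→□□r is valid. Take Rxy, Ryz and set V(r)={w : Rxw}. Then □r at x, so □□r at x, so □r at y, so r at z, i.e. Rxz.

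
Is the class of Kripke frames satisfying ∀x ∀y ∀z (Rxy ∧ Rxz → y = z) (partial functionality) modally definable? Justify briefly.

This is a Sahlqvist condition; the CD axiom ◇r → □r defines it.
Suppose ◇r→□r is valid. Take Rxy, Rxz and set V(r)={y}. Then ◇r at x, so □r at x, so r at z, i.e. z=y.

Yes, by ◇r → □r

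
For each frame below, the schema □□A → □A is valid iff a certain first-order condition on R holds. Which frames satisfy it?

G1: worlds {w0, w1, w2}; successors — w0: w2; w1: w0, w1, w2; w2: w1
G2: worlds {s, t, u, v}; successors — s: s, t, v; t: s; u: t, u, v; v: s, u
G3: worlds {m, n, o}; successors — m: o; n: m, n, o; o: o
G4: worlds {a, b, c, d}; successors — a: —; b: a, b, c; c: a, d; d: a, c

G2, G3

Frame correspondent (Sahlqvist): ∀x ∀y (Rxy → ∃z (Rxz ∧ Rzy)) — i.e. density.
G1: fails — Rw0w2 but no z with Rw0z and Rzw2.
G2: ✓.
G3: ✓.
G4: fails — Rcd but no z with Rcz and Rzd.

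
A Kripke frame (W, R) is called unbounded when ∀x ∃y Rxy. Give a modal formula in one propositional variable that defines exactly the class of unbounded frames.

A defining formula is □s → ◇s (the D axiom).

□s → ◇s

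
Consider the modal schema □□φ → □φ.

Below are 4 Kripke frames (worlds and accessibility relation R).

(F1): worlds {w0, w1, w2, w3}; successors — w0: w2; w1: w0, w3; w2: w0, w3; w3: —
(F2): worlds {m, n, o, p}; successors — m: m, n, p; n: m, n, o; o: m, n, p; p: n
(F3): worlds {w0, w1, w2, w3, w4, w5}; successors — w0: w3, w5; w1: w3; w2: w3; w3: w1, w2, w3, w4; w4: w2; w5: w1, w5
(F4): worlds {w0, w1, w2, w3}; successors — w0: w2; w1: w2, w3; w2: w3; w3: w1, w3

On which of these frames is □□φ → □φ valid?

This is the axiom for density; its first-order frame correspondent is ∀x ∀y (Rxy → ∃z (Rxz ∧ Rzy)).
(F1): fails — Rw1w0 but no z with Rw1z and Rzw0.
(F2): holds.
(F3): fails — Rw4w2 but no z with Rw4z and Rzw2.
(F4): fails — Rw1w2 but no z with Rw1z and Rzw2.

(F2)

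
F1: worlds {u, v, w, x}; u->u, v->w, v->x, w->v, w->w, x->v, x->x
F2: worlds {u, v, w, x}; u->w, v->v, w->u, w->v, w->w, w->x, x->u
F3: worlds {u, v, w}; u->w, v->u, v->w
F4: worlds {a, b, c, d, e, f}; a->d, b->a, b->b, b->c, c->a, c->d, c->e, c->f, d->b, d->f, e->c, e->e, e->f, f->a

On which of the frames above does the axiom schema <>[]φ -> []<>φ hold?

This is the axiom for convergence; its first-order frame correspondent is forall x forall y forall z (Rxy & Rxz -> exists w (Ryw & Rzw)).
F1: satisfies the condition.
F2: fails — Rwu and Rwx but u and x have no common successor.
F3: fails — Ruw and Ruw but w and w have no common successor.
F4: fails — Rbb and Rba but b and a have no common successor.

F1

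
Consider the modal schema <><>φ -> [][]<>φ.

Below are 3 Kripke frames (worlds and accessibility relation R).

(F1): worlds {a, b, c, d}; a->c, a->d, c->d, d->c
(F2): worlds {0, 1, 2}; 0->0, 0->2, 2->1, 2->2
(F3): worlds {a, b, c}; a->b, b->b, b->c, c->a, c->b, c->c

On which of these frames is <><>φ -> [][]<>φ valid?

This is the axiom for a generalized confluence (Geach) condition; its first-order frame correspondent is forall x forall y forall z ((x R^2 y & x R^2 z) -> exists w (y = w & zRw)).
(F1): fails — aR²c, aR²c but no w with c=w and cRw.
(F2): fails — 0R²0, 0R²1 but no w with 0=w and 1Rw.
(F3): fails — bR²a, bR²a but no w with a=w and aRw.

none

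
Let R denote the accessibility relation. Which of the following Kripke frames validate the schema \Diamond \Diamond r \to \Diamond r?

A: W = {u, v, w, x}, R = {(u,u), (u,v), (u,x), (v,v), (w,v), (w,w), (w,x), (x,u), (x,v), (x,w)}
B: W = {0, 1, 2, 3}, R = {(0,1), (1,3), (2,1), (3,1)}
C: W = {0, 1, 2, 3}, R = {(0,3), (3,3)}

C

The schema corresponds to transitivity: \forall x \forall y \forall z (Rxy \wedge Ryz \to Rxz).
A: fails — Rxw and Rwx but not Rxx.
B: fails — R01 and R13 but not R03.
C: ✓.
Valid on: C.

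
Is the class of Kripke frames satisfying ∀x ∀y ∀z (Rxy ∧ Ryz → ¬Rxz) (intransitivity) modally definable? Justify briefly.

Any modally definable frame class is closed under surjective bounded morphisms.
The 7-cycle (worlds 0,1,2,3,4,5,6 with 0→1→2→3→4→5→6→0) is intransitive. Mapping every world to a single reflexive point • is a surjective bounded morphism; the reflexive point is not intransitive (R••∧R•• but R••).
So the class is not modally definable.

Not modally definable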